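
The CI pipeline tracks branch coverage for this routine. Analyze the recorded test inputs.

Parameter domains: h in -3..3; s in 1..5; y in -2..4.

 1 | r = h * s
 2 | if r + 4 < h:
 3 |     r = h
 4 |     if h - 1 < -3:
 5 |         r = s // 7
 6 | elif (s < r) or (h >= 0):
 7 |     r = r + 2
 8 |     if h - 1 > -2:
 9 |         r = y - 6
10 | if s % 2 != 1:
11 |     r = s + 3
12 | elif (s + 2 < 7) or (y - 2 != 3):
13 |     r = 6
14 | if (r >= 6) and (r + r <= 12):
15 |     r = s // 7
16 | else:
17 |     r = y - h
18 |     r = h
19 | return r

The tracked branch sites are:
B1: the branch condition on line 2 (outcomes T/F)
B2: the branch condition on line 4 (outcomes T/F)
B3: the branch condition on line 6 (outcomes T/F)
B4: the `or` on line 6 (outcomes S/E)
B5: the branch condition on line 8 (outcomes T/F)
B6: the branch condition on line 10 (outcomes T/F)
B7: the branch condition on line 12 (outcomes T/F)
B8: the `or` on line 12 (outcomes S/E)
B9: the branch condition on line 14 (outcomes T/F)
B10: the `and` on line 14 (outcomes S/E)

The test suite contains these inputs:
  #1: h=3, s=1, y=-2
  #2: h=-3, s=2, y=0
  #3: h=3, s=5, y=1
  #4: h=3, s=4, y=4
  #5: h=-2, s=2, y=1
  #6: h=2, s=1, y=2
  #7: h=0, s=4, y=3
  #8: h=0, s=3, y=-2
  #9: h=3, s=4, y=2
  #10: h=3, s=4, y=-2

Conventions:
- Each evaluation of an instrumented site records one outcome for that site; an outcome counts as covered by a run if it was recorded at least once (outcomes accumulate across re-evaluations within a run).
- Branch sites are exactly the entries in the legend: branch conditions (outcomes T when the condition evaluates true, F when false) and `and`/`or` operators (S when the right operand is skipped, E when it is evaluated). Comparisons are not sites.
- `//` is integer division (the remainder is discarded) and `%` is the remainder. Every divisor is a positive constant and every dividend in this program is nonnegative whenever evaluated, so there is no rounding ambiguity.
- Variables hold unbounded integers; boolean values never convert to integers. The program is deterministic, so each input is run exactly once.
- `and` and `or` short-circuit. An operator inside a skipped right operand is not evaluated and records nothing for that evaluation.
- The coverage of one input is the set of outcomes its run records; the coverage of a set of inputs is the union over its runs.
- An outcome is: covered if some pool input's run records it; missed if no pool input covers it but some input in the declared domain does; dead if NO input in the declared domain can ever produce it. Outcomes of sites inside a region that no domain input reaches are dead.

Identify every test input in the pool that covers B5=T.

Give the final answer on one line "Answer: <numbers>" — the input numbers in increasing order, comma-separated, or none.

input #1 (h=3, s=1, y=-2): covers B5=T
input #2 (h=-3, s=2, y=0): misses B5=T
input #3 (h=3, s=5, y=1): covers B5=T
input #4 (h=3, s=4, y=4): covers B5=T
input #5 (h=-2, s=2, y=1): misses B5=T
input #6 (h=2, s=1, y=2): covers B5=T
input #7 (h=0, s=4, y=3): covers B5=T
input #8 (h=0, s=3, y=-2): covers B5=T
input #9 (h=3, s=4, y=2): covers B5=T
input #10 (h=3, s=4, y=-2): covers B5=T

Answer: 1, 3, 4, 6, 7, 8, 9, 10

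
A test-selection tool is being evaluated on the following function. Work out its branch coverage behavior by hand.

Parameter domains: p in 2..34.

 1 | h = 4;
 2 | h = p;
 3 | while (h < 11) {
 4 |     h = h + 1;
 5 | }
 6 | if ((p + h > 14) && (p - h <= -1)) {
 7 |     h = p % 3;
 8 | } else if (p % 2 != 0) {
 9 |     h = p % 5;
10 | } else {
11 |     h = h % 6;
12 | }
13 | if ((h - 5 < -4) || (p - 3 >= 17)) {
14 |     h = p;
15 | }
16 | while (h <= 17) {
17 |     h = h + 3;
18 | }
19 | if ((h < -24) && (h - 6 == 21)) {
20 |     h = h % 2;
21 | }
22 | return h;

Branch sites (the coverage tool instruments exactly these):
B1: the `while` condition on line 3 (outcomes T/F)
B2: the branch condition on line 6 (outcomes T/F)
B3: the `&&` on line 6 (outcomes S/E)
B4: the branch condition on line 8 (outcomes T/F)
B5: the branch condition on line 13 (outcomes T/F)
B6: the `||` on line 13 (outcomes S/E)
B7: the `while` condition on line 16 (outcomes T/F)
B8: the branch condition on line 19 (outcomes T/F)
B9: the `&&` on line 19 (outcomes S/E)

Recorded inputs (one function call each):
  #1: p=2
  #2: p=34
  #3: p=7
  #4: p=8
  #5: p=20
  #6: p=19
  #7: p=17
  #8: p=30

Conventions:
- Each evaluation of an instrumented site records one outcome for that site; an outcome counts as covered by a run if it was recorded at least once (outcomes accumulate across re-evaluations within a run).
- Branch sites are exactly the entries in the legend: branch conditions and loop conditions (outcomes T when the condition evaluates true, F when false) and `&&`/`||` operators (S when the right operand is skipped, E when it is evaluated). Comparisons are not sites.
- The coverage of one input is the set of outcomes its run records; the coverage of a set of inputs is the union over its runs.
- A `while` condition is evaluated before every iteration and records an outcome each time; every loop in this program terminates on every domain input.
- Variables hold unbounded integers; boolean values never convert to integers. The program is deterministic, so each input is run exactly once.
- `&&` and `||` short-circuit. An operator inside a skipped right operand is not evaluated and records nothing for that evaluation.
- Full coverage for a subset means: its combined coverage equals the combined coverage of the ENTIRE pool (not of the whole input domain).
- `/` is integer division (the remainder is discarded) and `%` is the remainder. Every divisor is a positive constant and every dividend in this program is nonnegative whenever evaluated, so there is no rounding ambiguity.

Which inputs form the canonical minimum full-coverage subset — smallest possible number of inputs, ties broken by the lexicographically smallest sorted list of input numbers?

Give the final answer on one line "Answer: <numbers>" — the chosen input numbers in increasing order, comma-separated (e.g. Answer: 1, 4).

input #1, p=2: events B1->T, B1->T, B1->T, B1->T, B1->T, B1->T, B1->T, B1->T, B1->T, B1->F, B3->S, B2->F, B4->F, B6->E, ...; outcomes B1=T, B1=F, B2=F, B3=S, B4=F, B5=F, B6=E, B7=T, B7=F, B8=F, B9=S
input #2, p=34: events B1->F, B3->E, B2->F, B4->F, B6->E, B5->T, B7->F, B9->S, B8->F; outcomes B1=F, B2=F, B3=E, B4=F, B5=T, B6=E, B7=F, B8=F, B9=S
input #3, p=7: events B1->T, B1->T, B1->T, B1->T, B1->F, B3->E, B2->T, B6->E, B5->F, B7->T, B7->T, B7->T, B7->T, B7->T, ...; outcomes B1=T, B1=F, B2=T, B3=E, B5=F, B6=E, B7=T, B7=F, B8=F, B9=S
input #4, p=8: events B1->T, B1->T, B1->T, B1->F, B3->E, B2->T, B6->E, B5->F, B7->T, B7->T, B7->T, B7->T, B7->T, B7->T, ...; outcomes B1=T, B1=F, B2=T, B3=E, B5=F, B6=E, B7=T, B7=F, B8=F, B9=S
input #5, p=20: events B1->F, B3->E, B2->F, B4->F, B6->E, B5->T, B7->F, B9->S, B8->F; outcomes B1=F, B2=F, B3=E, B4=F, B5=T, B6=E, B7=F, B8=F, B9=S
input #6, p=19: events B1->F, B3->E, B2->F, B4->T, B6->E, B5->F, B7->T, B7->T, B7->T, B7->T, B7->T, B7->F, B9->S, B8->F; outcomes B1=F, B2=F, B3=E, B4=T, B5=F, B6=E, B7=T, B7=F, B8=F, B9=S
input #7, p=17: events B1->F, B3->E, B2->F, B4->T, B6->E, B5->F, B7->T, B7->T, B7->T, B7->T, B7->T, B7->T, B7->F, B9->S, ...; outcomes B1=F, B2=F, B3=E, B4=T, B5=F, B6=E, B7=T, B7=F, B8=F, B9=S
input #8, p=30: events B1->F, B3->E, B2->F, B4->F, B6->S, B5->T, B7->F, B9->S, B8->F; outcomes B1=F, B2=F, B3=E, B4=F, B5=T, B6=S, B7=F, B8=F, B9=S
union over all inputs: B1=T, B1=F, B2=T, B2=F, B3=S, B3=E, B4=T, B4=F, B5=T, B5=F, B6=S, B6=E, B7=T, B7=F, B8=F, B9=S (16 outcomes)
every size-1 subset falls short of the 16 outcomes (best: 11/16)
every size-2 subset falls short of the 16 outcomes (best: 14/16)
every size-3 subset falls short of the 16 outcomes (best: 15/16)
the canonical winner is {1, 3, 6, 8}: size 4, full 16-outcome coverage, earliest index list among size-4 covers

Answer: 1, 3, 6, 8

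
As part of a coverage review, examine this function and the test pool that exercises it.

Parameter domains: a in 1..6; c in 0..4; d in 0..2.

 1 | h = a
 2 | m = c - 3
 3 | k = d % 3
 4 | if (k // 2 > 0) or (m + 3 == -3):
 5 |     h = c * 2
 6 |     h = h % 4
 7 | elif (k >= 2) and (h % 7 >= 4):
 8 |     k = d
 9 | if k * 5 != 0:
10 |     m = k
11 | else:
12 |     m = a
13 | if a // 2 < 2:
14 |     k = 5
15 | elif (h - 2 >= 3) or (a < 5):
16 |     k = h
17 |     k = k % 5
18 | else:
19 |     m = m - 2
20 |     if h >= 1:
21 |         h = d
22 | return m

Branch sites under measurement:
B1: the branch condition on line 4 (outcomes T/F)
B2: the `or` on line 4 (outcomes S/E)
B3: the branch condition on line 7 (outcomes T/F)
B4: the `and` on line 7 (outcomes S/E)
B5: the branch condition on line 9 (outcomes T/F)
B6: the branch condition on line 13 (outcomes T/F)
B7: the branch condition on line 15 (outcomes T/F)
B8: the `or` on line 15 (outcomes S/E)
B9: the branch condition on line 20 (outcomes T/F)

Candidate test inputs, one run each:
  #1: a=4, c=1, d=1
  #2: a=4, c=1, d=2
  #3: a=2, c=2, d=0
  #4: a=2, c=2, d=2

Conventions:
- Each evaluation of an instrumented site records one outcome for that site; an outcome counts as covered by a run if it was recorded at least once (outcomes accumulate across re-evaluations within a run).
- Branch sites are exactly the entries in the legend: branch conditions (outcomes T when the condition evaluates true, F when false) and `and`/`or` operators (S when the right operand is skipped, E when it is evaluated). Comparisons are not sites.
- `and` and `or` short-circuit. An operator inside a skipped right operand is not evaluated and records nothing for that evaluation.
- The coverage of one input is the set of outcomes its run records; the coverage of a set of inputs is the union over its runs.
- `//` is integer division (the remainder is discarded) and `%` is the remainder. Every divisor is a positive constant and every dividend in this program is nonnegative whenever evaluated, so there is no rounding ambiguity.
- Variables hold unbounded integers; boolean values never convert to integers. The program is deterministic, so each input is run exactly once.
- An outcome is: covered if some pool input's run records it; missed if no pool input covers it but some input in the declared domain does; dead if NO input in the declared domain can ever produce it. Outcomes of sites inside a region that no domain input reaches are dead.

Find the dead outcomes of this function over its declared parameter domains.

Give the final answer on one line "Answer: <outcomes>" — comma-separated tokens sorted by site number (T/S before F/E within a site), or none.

running all 90 domain inputs and tallying outcomes:
  B3=T: unreachable across the whole domain -> dead
  B4=E: unreachable across the whole domain -> dead
  reachable outcomes have witnesses, e.g. B1=T (e.g. a=1, c=0, d=2), B1=F (e.g. a=1, c=0, d=0), B2=S (e.g. a=1, c=0, d=2), B2=E (e.g. a=1, c=0, d=0)

Answer: B3=T, B4=E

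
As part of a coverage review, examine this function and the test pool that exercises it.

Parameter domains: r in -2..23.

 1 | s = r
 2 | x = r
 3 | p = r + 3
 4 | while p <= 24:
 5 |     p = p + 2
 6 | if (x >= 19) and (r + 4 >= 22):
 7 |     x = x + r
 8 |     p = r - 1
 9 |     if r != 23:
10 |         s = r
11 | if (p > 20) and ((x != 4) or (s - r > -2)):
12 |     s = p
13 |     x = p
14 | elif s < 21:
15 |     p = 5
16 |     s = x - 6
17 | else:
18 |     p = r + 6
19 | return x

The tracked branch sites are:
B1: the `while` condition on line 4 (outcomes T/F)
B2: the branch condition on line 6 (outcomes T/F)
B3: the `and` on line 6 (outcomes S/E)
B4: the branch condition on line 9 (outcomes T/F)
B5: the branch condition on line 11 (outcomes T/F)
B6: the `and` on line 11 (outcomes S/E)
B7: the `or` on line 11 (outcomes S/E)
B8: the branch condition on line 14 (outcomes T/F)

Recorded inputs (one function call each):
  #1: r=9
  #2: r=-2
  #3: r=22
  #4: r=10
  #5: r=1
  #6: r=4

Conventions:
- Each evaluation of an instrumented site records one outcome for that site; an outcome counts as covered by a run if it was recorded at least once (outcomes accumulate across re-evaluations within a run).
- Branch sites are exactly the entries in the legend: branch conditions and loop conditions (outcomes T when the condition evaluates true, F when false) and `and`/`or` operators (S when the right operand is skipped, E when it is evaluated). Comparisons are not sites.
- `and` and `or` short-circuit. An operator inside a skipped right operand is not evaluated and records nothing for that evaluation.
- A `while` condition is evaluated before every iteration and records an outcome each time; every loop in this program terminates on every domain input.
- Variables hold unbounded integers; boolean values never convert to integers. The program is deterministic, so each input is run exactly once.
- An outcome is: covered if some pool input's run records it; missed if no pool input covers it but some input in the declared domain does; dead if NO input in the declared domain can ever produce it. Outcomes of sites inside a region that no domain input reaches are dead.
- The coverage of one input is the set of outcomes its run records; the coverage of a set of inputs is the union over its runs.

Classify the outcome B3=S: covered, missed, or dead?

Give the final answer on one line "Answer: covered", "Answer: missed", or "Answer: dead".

B3=S is recorded by pool input(s) 1, 2, 4, 5, 6 -> covered

Answer: covered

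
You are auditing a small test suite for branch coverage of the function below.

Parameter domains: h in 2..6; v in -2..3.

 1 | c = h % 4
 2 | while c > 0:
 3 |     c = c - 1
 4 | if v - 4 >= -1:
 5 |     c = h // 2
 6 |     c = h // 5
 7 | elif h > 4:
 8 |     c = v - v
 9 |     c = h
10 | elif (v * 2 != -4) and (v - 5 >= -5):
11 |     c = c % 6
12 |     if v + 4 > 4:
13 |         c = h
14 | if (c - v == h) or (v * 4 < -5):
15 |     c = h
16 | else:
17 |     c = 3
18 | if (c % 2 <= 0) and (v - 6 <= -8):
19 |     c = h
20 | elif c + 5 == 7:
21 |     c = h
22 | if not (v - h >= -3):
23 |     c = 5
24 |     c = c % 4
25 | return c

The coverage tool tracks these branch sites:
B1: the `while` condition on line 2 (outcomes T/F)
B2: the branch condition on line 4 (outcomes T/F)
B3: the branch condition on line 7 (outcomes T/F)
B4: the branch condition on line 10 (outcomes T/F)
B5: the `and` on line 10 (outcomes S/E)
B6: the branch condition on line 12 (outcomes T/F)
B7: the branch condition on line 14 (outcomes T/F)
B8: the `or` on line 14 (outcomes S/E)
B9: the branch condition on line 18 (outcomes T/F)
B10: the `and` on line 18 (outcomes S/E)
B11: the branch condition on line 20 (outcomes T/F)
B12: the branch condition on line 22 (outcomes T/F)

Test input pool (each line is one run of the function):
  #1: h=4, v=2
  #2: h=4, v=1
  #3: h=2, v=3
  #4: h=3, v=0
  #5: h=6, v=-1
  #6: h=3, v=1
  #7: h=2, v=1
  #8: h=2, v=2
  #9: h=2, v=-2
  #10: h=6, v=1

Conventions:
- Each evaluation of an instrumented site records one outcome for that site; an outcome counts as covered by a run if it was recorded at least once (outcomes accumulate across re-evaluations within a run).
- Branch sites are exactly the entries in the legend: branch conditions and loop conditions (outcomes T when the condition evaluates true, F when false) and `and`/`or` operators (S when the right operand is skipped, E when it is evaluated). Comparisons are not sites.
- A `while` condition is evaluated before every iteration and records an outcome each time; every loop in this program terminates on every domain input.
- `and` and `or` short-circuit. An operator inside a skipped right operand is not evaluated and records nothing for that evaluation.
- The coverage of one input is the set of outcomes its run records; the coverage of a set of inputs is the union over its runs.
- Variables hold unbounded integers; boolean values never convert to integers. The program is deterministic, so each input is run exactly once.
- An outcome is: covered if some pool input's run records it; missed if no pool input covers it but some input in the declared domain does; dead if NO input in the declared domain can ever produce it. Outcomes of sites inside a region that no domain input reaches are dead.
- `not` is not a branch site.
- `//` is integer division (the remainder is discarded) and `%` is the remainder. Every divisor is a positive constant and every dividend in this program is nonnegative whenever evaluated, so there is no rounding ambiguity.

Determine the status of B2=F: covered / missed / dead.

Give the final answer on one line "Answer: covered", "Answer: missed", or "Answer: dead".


B2=F is recorded by pool input(s) 1, 2, 4, 5, 6, 7, 8, 9, 10 -> covered
Answer: covered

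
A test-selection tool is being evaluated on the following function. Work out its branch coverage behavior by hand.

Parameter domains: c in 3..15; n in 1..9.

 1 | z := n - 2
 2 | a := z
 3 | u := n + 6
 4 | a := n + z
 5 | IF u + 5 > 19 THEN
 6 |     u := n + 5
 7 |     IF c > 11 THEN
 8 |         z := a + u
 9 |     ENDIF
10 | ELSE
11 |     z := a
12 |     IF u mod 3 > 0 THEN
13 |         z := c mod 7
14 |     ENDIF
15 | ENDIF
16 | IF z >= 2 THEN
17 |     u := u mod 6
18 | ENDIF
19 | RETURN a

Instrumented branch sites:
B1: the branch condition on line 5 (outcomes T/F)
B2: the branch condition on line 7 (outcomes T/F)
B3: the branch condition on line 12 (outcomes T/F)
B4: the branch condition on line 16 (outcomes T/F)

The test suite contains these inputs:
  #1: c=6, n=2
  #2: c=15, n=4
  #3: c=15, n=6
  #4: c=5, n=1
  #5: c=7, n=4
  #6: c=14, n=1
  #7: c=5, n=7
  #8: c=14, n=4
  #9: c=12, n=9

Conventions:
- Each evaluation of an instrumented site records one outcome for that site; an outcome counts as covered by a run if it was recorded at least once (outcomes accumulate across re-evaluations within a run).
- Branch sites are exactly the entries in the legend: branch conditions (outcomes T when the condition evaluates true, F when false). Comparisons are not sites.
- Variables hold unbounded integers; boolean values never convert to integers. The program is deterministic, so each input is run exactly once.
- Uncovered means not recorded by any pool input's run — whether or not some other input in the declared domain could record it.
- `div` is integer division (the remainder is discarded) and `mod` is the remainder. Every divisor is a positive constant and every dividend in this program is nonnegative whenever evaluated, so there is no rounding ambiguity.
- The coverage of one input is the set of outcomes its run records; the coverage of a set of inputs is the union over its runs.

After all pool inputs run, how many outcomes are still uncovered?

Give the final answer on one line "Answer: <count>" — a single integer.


test 1 (c=6, n=2) fires B1->F, B3->T, B4->T; hits B1=F, B3=T, B4=T
test 2 (c=15, n=4) fires B1->F, B3->T, B4->F; hits B1=F, B3=T, B4=F
test 3 (c=15, n=6) fires B1->F, B3->F, B4->T; hits B1=F, B3=F, B4=T
test 4 (c=5, n=1) fires B1->F, B3->T, B4->T; hits B1=F, B3=T, B4=T
test 5 (c=7, n=4) fires B1->F, B3->T, B4->F; hits B1=F, B3=T, B4=F
test 6 (c=14, n=1) fires B1->F, B3->T, B4->F; hits B1=F, B3=T, B4=F
test 7 (c=5, n=7) fires B1->F, B3->T, B4->T; hits B1=F, B3=T, B4=T
test 8 (c=14, n=4) fires B1->F, B3->T, B4->F; hits B1=F, B3=T, B4=F
test 9 (c=12, n=9) fires B1->T, B2->T, B4->T; hits B1=T, B2=T, B4=T
union over the pool: B1=T, B1=F, B2=T, B3=T, B3=F, B4=T, B4=F
uncovered (1 of 8): B2=F
Answer: 1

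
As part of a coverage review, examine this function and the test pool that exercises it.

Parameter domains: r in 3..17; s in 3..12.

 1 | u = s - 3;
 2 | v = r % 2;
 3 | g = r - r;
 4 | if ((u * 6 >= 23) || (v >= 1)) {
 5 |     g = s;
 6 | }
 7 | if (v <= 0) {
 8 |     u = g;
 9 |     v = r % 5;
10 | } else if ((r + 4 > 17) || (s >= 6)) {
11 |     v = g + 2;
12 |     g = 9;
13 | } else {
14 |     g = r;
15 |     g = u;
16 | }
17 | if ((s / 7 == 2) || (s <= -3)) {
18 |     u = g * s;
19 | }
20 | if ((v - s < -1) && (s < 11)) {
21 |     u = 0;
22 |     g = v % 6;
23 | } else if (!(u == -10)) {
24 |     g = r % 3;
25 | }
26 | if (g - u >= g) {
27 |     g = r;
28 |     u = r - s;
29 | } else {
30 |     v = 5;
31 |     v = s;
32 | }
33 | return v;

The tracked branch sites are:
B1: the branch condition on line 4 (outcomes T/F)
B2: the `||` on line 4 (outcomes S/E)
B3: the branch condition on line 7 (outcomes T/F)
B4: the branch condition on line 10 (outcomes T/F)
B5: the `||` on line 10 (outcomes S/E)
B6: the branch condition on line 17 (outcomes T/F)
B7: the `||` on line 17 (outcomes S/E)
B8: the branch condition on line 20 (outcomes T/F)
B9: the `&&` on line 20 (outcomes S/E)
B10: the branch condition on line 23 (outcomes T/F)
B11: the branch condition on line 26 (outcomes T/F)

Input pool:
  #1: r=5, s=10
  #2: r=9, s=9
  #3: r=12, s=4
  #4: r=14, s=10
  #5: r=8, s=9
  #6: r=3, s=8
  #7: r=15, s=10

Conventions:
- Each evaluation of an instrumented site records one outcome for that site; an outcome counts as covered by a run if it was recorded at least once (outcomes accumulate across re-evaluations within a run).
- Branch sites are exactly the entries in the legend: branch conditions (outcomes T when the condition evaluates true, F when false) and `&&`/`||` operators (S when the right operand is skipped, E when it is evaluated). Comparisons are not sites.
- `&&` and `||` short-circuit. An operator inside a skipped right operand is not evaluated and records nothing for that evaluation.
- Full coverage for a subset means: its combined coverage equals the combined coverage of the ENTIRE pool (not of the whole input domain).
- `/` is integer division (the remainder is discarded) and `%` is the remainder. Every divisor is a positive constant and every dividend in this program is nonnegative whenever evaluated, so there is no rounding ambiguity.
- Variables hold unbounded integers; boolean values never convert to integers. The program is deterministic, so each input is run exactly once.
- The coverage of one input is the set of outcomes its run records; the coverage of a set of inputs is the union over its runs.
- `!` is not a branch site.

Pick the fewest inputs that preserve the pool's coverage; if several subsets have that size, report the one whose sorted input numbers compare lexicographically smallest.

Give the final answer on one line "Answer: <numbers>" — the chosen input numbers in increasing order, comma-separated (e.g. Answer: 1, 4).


input #1, r=5, s=10: outcomes B1=T, B2=S, B3=F, B4=T, B5=E, B6=F, B7=E, B8=F, B9=S, B10=T, B11=F
input #2, r=9, s=9: outcomes B1=T, B2=S, B3=F, B4=T, B5=E, B6=F, B7=E, B8=F, B9=S, B10=T, B11=F
input #3, r=12, s=4: outcomes B1=F, B2=E, B3=T, B6=F, B7=E, B8=T, B9=E, B11=T
input #4, r=14, s=10: outcomes B1=T, B2=S, B3=T, B6=F, B7=E, B8=T, B9=E, B11=T
input #5, r=8, s=9: outcomes B1=T, B2=S, B3=T, B6=F, B7=E, B8=T, B9=E, B11=T
input #6, r=3, s=8: outcomes B1=T, B2=S, B3=F, B4=T, B5=E, B6=F, B7=E, B8=F, B9=S, B10=T, B11=F
input #7, r=15, s=10: outcomes B1=T, B2=S, B3=F, B4=T, B5=S, B6=F, B7=E, B8=F, B9=S, B10=T, B11=F
the full pool covers 18 outcomes: B1=T, B1=F, B2=S, B2=E, B3=T, B3=F, B4=T, B5=S, B5=E, B6=F, B7=E, B8=T, B8=F, B9=S, B9=E, B10=T, B11=T, B11=F
every size-1 subset falls short of the 18 outcomes (best: 11/18)
every size-2 subset falls short of the 18 outcomes (best: 17/18)
the canonical winner is {1, 3, 7}: size 3, full 18-outcome coverage, earliest index list among size-3 covers
Answer: 1, 3, 7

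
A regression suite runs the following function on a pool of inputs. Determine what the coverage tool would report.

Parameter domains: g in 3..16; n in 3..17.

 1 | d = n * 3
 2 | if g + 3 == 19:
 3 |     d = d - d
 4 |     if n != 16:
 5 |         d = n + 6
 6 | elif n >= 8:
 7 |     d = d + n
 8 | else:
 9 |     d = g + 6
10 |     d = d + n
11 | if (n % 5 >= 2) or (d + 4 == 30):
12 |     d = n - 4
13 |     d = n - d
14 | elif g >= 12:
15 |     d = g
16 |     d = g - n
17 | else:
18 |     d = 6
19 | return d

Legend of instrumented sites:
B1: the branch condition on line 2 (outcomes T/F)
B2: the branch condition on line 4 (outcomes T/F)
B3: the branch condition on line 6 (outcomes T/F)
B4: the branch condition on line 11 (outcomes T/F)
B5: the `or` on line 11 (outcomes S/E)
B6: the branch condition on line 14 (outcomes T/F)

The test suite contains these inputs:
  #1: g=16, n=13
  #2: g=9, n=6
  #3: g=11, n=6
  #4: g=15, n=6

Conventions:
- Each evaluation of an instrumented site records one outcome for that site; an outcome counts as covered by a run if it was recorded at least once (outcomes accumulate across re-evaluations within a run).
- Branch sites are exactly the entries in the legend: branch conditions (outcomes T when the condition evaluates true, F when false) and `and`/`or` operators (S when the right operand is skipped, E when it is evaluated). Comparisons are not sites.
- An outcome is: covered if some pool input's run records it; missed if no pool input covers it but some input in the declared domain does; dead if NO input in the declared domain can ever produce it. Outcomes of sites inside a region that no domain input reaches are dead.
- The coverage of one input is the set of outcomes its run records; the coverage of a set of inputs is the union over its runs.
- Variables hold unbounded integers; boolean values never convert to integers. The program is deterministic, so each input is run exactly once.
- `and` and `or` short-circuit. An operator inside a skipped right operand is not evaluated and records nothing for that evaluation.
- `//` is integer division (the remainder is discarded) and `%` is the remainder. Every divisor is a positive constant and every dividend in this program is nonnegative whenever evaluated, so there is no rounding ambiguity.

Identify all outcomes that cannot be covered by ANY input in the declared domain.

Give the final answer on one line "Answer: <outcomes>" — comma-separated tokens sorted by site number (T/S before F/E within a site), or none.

sweeping the full domain (210 inputs) for each outcome:
  reachable outcomes have witnesses, e.g. B1=T (e.g. g=16, n=3), B1=F (e.g. g=3, n=3), B2=T (e.g. g=16, n=3), B2=F (e.g. g=16, n=16)

Answer: none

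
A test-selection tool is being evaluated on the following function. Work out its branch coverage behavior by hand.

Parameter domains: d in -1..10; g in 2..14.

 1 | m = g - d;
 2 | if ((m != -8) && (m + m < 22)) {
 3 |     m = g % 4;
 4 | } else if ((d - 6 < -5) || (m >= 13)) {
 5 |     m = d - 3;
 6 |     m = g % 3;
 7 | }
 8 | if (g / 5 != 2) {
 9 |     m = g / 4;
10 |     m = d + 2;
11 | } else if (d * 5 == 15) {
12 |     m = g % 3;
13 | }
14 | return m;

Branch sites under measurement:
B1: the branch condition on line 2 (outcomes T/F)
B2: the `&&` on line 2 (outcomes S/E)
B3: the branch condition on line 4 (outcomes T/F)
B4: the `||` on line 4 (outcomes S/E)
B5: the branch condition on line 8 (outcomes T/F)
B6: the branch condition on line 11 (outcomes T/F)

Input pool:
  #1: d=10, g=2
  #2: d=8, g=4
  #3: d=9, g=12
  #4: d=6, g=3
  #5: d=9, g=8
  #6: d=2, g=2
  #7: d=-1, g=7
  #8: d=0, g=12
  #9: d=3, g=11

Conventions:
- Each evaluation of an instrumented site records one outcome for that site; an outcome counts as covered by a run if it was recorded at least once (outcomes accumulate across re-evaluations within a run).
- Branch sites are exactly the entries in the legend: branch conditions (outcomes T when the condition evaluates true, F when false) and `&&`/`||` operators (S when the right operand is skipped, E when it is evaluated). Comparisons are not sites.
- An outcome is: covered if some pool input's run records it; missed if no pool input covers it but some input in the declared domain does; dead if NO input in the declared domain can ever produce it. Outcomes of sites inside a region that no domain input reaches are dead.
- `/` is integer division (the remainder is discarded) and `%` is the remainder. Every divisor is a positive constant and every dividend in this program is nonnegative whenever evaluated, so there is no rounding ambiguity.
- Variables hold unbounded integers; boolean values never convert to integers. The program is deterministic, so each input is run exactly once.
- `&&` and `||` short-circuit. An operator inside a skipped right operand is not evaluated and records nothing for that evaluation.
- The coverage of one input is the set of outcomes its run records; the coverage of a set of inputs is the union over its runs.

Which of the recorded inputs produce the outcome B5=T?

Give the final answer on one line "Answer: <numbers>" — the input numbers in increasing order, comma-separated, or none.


input #1 (d=10, g=2): covers B5=T
input #2 (d=8, g=4): covers B5=T
input #3 (d=9, g=12): misses B5=T
input #4 (d=6, g=3): covers B5=T
input #5 (d=9, g=8): covers B5=T
input #6 (d=2, g=2): covers B5=T
input #7 (d=-1, g=7): covers B5=T
input #8 (d=0, g=12): misses B5=T
input #9 (d=3, g=11): misses B5=T
Answer: 1, 2, 4, 5, 6, 7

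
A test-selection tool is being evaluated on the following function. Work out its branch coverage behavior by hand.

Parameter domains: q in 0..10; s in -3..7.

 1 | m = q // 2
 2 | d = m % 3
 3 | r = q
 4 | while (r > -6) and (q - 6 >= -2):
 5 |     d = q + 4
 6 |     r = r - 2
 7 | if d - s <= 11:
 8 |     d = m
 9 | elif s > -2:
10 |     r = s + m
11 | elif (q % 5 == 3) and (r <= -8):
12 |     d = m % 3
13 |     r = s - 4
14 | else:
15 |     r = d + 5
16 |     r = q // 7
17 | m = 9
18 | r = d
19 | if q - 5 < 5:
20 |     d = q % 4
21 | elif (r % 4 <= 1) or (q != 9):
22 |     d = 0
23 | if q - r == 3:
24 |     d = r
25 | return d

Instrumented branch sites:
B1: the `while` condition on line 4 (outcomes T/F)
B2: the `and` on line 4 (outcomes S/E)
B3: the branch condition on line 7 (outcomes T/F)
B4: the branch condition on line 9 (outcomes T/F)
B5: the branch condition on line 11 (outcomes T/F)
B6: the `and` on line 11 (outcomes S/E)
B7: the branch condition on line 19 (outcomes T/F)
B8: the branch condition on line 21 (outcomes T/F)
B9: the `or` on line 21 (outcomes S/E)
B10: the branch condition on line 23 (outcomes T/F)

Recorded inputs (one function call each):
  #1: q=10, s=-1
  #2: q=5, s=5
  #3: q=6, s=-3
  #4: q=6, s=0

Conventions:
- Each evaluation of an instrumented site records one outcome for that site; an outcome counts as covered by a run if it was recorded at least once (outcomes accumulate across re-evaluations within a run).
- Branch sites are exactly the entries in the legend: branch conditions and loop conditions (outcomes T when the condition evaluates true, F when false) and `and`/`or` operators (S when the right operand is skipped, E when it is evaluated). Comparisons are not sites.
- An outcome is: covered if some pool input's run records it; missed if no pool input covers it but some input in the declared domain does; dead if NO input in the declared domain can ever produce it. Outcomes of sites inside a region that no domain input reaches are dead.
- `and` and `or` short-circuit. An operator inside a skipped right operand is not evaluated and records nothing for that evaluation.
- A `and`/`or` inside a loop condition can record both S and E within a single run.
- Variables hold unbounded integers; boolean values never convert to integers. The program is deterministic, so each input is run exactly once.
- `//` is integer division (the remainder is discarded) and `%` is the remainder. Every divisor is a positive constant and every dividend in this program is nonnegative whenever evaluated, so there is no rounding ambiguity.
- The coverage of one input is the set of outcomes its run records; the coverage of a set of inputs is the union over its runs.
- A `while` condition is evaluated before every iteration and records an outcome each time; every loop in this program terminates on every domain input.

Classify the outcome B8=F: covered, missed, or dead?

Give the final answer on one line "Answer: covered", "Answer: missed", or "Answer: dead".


no pool input records B8=F
checking all 121 inputs in the declared domain: B8=F is never recorded -> dead
Answer: dead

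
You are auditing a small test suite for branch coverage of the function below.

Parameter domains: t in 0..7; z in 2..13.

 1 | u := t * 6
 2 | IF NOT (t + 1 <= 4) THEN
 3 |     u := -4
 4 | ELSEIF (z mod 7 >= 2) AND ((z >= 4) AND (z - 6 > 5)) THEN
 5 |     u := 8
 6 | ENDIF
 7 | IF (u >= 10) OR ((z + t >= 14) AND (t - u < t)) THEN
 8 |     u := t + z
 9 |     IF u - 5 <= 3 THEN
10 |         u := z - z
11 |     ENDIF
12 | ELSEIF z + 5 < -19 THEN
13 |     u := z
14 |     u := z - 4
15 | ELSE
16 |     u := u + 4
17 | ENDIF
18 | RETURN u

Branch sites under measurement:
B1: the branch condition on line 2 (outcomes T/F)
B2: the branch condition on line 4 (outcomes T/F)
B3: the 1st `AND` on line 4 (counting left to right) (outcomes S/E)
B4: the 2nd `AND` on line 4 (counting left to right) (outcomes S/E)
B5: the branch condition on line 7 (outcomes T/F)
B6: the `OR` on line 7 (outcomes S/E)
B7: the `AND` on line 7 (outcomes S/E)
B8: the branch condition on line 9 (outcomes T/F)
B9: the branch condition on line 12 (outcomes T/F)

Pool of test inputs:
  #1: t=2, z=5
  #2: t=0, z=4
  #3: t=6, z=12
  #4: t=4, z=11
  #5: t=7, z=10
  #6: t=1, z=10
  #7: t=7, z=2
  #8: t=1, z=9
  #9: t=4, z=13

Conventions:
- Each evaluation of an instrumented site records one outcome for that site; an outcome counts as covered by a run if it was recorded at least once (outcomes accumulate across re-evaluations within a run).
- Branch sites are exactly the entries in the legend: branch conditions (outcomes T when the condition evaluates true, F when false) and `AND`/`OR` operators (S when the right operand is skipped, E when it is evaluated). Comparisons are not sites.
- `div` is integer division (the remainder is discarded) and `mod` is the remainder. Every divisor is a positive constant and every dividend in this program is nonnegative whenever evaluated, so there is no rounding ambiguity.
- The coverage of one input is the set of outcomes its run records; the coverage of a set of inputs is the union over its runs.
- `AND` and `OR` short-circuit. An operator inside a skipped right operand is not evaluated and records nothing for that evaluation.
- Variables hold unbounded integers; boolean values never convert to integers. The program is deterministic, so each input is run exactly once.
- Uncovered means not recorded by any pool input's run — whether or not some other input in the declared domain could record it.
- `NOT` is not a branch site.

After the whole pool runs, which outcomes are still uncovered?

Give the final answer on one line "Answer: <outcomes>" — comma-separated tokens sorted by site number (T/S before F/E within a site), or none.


test 1 (t=2, z=5) fires B1->F, B3->E, B4->E, B2->F, B6->S, B5->T, B8->T; hits B1=F, B2=F, B3=E, B4=E, B5=T, B6=S, B8=T
test 2 (t=0, z=4) fires B1->F, B3->E, B4->E, B2->F, B6->E, B7->S, B5->F, B9->F; hits B1=F, B2=F, B3=E, B4=E, B5=F, B6=E, B7=S, B9=F
test 3 (t=6, z=12) fires B1->T, B6->E, B7->E, B5->F, B9->F; hits B1=T, B5=F, B6=E, B7=E, B9=F
test 4 (t=4, z=11) fires B1->T, B6->E, B7->E, B5->F, B9->F; hits B1=T, B5=F, B6=E, B7=E, B9=F
test 5 (t=7, z=10) fires B1->T, B6->E, B7->E, B5->F, B9->F; hits B1=T, B5=F, B6=E, B7=E, B9=F
test 6 (t=1, z=10) fires B1->F, B3->E, B4->E, B2->F, B6->E, B7->S, B5->F, B9->F; hits B1=F, B2=F, B3=E, B4=E, B5=F, B6=E, B7=S, B9=F
test 7 (t=7, z=2) fires B1->T, B6->E, B7->S, B5->F, B9->F; hits B1=T, B5=F, B6=E, B7=S, B9=F
test 8 (t=1, z=9) fires B1->F, B3->E, B4->E, B2->F, B6->E, B7->S, B5->F, B9->F; hits B1=F, B2=F, B3=E, B4=E, B5=F, B6=E, B7=S, B9=F
test 9 (t=4, z=13) fires B1->T, B6->E, B7->E, B5->F, B9->F; hits B1=T, B5=F, B6=E, B7=E, B9=F
union over the pool: B1=T, B1=F, B2=F, B3=E, B4=E, B5=T, B5=F, B6=S, B6=E, B7=S, B7=E, B8=T, B9=F
uncovered (5 of 18): B2=T, B3=S, B4=S, B8=F, B9=T
Answer: B2=T, B3=S, B4=S, B8=F, B9=T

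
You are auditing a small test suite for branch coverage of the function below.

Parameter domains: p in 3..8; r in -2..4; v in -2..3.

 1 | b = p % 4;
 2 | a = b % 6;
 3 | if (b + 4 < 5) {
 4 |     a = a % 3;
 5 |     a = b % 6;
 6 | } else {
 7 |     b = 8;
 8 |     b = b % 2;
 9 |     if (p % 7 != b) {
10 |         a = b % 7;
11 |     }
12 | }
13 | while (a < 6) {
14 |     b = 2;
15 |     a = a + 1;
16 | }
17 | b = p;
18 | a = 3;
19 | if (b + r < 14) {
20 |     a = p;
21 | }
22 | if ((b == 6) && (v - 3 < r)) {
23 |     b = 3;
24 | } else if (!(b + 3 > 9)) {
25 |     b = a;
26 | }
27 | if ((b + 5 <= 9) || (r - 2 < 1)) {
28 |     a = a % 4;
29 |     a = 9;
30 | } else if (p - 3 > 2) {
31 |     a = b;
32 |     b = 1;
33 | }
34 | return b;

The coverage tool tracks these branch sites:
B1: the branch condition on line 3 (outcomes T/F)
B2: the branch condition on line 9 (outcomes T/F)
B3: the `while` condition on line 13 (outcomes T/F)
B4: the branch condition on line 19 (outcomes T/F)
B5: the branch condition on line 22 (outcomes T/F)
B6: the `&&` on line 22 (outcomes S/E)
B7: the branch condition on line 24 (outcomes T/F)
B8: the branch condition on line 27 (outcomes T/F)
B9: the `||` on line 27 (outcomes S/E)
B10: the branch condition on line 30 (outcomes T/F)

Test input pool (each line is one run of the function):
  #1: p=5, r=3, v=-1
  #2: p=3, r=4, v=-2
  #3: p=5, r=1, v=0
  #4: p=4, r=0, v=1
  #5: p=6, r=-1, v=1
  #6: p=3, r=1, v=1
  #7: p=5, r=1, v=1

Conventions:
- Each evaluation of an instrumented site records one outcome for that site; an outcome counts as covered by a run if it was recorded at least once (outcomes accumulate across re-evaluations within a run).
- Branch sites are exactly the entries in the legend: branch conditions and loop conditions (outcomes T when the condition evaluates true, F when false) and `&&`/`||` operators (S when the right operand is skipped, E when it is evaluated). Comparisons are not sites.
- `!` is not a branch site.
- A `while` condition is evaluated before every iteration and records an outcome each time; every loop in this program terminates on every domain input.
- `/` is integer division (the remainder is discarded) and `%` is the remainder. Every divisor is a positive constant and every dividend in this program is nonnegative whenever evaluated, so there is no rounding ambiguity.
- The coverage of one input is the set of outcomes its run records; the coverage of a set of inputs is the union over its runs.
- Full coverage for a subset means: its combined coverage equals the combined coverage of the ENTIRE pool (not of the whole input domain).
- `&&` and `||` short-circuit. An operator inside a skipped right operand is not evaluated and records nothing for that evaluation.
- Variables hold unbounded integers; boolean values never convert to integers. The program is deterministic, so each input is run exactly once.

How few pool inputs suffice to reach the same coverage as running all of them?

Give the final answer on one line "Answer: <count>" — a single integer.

input #1, p=5, r=3, v=-1: events B1->F, B2->T, B3->T, B3->T, B3->T, B3->T, B3->T, B3->T, B3->F, B4->T, B6->S, B5->F, B7->T, B9->E, ...; outcomes B1=F, B2=T, B3=T, B3=F, B4=T, B5=F, B6=S, B7=T, B8=F, B9=E, B10=F
input #2, p=3, r=4, v=-2: events B1->F, B2->T, B3->T, B3->T, B3->T, B3->T, B3->T, B3->T, B3->F, B4->T, B6->S, B5->F, B7->T, B9->S, ...; outcomes B1=F, B2=T, B3=T, B3=F, B4=T, B5=F, B6=S, B7=T, B8=T, B9=S
input #3, p=5, r=1, v=0: events B1->F, B2->T, B3->T, B3->T, B3->T, B3->T, B3->T, B3->T, B3->F, B4->T, B6->S, B5->F, B7->T, B9->E, ...; outcomes B1=F, B2=T, B3=T, B3=F, B4=T, B5=F, B6=S, B7=T, B8=T, B9=E
input #4, p=4, r=0, v=1: events B1->T, B3->T, B3->T, B3->T, B3->T, B3->T, B3->T, B3->F, B4->T, B6->S, B5->F, B7->T, B9->S, B8->T; outcomes B1=T, B3=T, B3=F, B4=T, B5=F, B6=S, B7=T, B8=T, B9=S
input #5, p=6, r=-1, v=1: events B1->F, B2->T, B3->T, B3->T, B3->T, B3->T, B3->T, B3->T, B3->F, B4->T, B6->E, B5->T, B9->S, B8->T; outcomes B1=F, B2=T, B3=T, B3=F, B4=T, B5=T, B6=E, B8=T, B9=S
input #6, p=3, r=1, v=1: events B1->F, B2->T, B3->T, B3->T, B3->T, B3->T, B3->T, B3->T, B3->F, B4->T, B6->S, B5->F, B7->T, B9->S, ...; outcomes B1=F, B2=T, B3=T, B3=F, B4=T, B5=F, B6=S, B7=T, B8=T, B9=S
input #7, p=5, r=1, v=1: events B1->F, B2->T, B3->T, B3->T, B3->T, B3->T, B3->T, B3->T, B3->F, B4->T, B6->S, B5->F, B7->T, B9->E, ...; outcomes B1=F, B2=T, B3=T, B3=F, B4=T, B5=F, B6=S, B7=T, B8=T, B9=E
union over all inputs: B1=T, B1=F, B2=T, B3=T, B3=F, B4=T, B5=T, B5=F, B6=S, B6=E, B7=T, B8=T, B8=F, B9=S, B9=E, B10=F (16 outcomes)
no size-1 subset reaches all 16 outcomes (best union: 11/16)
no size-2 subset reaches all 16 outcomes (best union: 15/16)
inputs {1, 4, 5} (size 3) cover everything; no size-3 subset with a lexicographically smaller index list covers all 16

Answer: 3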